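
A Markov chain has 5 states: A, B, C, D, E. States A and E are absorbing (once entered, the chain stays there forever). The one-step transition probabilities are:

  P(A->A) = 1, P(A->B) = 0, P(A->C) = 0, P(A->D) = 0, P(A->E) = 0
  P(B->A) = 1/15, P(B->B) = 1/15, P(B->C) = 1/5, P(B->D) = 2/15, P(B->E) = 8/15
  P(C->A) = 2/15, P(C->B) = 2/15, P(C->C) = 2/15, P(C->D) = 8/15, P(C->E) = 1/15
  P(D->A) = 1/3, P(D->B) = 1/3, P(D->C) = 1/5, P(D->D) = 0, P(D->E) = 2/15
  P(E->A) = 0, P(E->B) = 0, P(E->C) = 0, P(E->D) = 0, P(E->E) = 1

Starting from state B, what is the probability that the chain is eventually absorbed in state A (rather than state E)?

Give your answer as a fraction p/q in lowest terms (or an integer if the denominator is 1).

Answer: 523/2042

Derivation:
Let a_i = P(absorbed in A | start in state i).
Boundary conditions: a_A = 1, a_E = 0.
For each transient state i, a_i = sum_j P(i->j) * a_j:
  a_B = 1/15*a_A + 1/15*a_B + 1/5*a_C + 2/15*a_D + 8/15*a_E
  a_C = 2/15*a_A + 2/15*a_B + 2/15*a_C + 8/15*a_D + 1/15*a_E
  a_D = 1/3*a_A + 1/3*a_B + 1/5*a_C + 0*a_D + 2/15*a_E

Substituting a_A = 1 and a_E = 0, rearrange to (I - Q) a = r where r[i] = P(i -> A):
  [14/15, -1/5, -2/15] . (a_B, a_C, a_D) = 1/15
  [-2/15, 13/15, -8/15] . (a_B, a_C, a_D) = 2/15
  [-1/3, -1/5, 1] . (a_B, a_C, a_D) = 1/3

Solving yields:
  a_B = 523/2042
  a_C = 525/1021
  a_D = 1065/2042

Starting state is B, so the absorption probability is a_B = 523/2042.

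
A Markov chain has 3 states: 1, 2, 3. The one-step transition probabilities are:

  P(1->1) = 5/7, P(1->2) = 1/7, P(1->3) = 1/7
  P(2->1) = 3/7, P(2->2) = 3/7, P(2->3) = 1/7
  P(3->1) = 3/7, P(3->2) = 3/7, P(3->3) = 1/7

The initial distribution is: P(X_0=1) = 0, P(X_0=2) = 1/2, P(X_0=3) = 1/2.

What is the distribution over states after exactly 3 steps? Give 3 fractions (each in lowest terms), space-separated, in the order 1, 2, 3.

Propagating the distribution step by step (d_{t+1} = d_t * P):
d_0 = (1=0, 2=1/2, 3=1/2)
  d_1[1] = 0*5/7 + 1/2*3/7 + 1/2*3/7 = 3/7
  d_1[2] = 0*1/7 + 1/2*3/7 + 1/2*3/7 = 3/7
  d_1[3] = 0*1/7 + 1/2*1/7 + 1/2*1/7 = 1/7
d_1 = (1=3/7, 2=3/7, 3=1/7)
  d_2[1] = 3/7*5/7 + 3/7*3/7 + 1/7*3/7 = 27/49
  d_2[2] = 3/7*1/7 + 3/7*3/7 + 1/7*3/7 = 15/49
  d_2[3] = 3/7*1/7 + 3/7*1/7 + 1/7*1/7 = 1/7
d_2 = (1=27/49, 2=15/49, 3=1/7)
  d_3[1] = 27/49*5/7 + 15/49*3/7 + 1/7*3/7 = 201/343
  d_3[2] = 27/49*1/7 + 15/49*3/7 + 1/7*3/7 = 93/343
  d_3[3] = 27/49*1/7 + 15/49*1/7 + 1/7*1/7 = 1/7
d_3 = (1=201/343, 2=93/343, 3=1/7)

Answer: 201/343 93/343 1/7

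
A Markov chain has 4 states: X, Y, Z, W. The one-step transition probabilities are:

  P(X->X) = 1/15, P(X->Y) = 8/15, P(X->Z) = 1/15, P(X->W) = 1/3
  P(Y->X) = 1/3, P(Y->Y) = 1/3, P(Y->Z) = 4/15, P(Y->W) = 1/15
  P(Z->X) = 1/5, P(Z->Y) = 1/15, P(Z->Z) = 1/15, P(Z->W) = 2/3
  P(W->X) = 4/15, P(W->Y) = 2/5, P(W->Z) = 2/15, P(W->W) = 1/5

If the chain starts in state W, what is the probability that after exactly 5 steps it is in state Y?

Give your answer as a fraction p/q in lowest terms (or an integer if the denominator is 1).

Computing P^5 by repeated multiplication:
P^1 =
  X: [1/15, 8/15, 1/15, 1/3]
  Y: [1/3, 1/3, 4/15, 1/15]
  Z: [1/5, 1/15, 1/15, 2/3]
  W: [4/15, 2/5, 2/15, 1/5]
P^2 =
  X: [64/225, 79/225, 44/225, 38/225]
  Y: [46/225, 1/3, 31/225, 73/225]
  Z: [17/75, 2/5, 28/225, 56/225]
  W: [52/225, 82/225, 4/25, 11/45]
P^3 =
  X: [743/3375, 131/375, 4/27, 953/3375]
  Y: [806/3375, 404/1125, 523/3375, 278/1125]
  Z: [809/3375, 1222/3375, 551/3375, 793/3375]
  W: [158/675, 1192/3375, 526/3375, 289/1125]
P^4 =
  X: [478/2025, 6019/16875, 1573/10125, 1417/5625]
  Y: [11771/50625, 3607/10125, 523/3375, 12974/50625]
  Z: [11744/50625, 17891/50625, 7834/50625, 13156/50625]
  W: [3932/16875, 18008/50625, 2606/16875, 13003/50625]
P^5 =
  X: [176842/759375, 270268/759375, 13061/84375, 194716/759375]
  Y: [177377/759375, 270032/759375, 117704/759375, 64754/253125]
  Z: [7093/30375, 90059/253125, 117454/759375, 194419/759375]
  W: [177302/759375, 270244/759375, 117652/759375, 194177/759375]

(P^5)[W -> Y] = 270244/759375

Answer: 270244/759375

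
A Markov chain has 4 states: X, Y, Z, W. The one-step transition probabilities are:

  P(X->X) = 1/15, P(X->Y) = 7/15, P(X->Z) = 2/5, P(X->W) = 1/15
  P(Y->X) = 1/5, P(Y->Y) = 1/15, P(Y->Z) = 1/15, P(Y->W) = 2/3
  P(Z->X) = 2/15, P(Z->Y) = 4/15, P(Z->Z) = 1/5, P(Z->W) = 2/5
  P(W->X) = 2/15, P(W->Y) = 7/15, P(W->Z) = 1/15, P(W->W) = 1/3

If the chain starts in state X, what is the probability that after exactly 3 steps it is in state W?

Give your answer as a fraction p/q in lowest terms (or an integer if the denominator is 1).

Computing P^3 by repeated multiplication:
P^1 =
  X: [1/15, 7/15, 2/5, 1/15]
  Y: [1/5, 1/15, 1/15, 2/3]
  Z: [2/15, 4/15, 1/5, 2/5]
  W: [2/15, 7/15, 1/15, 1/3]
P^2 =
  X: [4/25, 1/5, 32/225, 112/225]
  Y: [28/225, 32/75, 32/225, 23/75]
  Z: [32/225, 8/25, 31/225, 2/5]
  W: [7/45, 4/15, 3/25, 103/225]
P^3 =
  X: [17/125, 403/1125, 469/3375, 1238/3375]
  Y: [518/3375, 301/1125, 143/1125, 61/135]
  Z: [98/675, 14/45, 149/1125, 1388/3375]
  W: [19/135, 42/125, 454/3375, 1312/3375]

(P^3)[X -> W] = 1238/3375

Answer: 1238/3375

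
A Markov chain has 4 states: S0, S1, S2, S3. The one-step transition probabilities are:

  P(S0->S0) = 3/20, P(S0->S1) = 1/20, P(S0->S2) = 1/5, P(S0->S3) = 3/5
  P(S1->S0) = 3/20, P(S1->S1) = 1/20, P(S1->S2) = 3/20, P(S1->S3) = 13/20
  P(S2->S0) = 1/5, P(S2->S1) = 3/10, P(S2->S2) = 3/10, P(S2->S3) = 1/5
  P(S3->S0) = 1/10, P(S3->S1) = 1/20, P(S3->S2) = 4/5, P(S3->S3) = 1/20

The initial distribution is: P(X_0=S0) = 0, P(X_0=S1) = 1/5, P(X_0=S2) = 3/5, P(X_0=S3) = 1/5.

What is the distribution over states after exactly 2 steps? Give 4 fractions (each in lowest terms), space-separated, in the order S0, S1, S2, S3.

Propagating the distribution step by step (d_{t+1} = d_t * P):
d_0 = (S0=0, S1=1/5, S2=3/5, S3=1/5)
  d_1[S0] = 0*3/20 + 1/5*3/20 + 3/5*1/5 + 1/5*1/10 = 17/100
  d_1[S1] = 0*1/20 + 1/5*1/20 + 3/5*3/10 + 1/5*1/20 = 1/5
  d_1[S2] = 0*1/5 + 1/5*3/20 + 3/5*3/10 + 1/5*4/5 = 37/100
  d_1[S3] = 0*3/5 + 1/5*13/20 + 3/5*1/5 + 1/5*1/20 = 13/50
d_1 = (S0=17/100, S1=1/5, S2=37/100, S3=13/50)
  d_2[S0] = 17/100*3/20 + 1/5*3/20 + 37/100*1/5 + 13/50*1/10 = 311/2000
  d_2[S1] = 17/100*1/20 + 1/5*1/20 + 37/100*3/10 + 13/50*1/20 = 57/400
  d_2[S2] = 17/100*1/5 + 1/5*3/20 + 37/100*3/10 + 13/50*4/5 = 383/1000
  d_2[S3] = 17/100*3/5 + 1/5*13/20 + 37/100*1/5 + 13/50*1/20 = 319/1000
d_2 = (S0=311/2000, S1=57/400, S2=383/1000, S3=319/1000)

Answer: 311/2000 57/400 383/1000 319/1000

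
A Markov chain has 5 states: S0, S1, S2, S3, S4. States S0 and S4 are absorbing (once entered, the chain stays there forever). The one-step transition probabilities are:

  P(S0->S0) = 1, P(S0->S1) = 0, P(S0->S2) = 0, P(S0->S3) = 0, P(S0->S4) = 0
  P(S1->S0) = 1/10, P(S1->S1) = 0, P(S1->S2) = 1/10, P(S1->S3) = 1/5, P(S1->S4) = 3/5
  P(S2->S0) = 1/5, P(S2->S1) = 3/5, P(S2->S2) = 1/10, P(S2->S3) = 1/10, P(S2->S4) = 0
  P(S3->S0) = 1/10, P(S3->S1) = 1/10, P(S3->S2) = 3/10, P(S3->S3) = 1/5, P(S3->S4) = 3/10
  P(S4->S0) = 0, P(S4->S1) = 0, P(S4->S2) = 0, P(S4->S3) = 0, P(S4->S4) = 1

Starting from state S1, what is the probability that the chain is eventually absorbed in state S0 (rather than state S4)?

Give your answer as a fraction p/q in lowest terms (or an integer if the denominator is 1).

Answer: 116/587

Derivation:
Let a_i = P(absorbed in S0 | start in state i).
Boundary conditions: a_S0 = 1, a_S4 = 0.
For each transient state i, a_i = sum_j P(i->j) * a_j:
  a_S1 = 1/10*a_S0 + 0*a_S1 + 1/10*a_S2 + 1/5*a_S3 + 3/5*a_S4
  a_S2 = 1/5*a_S0 + 3/5*a_S1 + 1/10*a_S2 + 1/10*a_S3 + 0*a_S4
  a_S3 = 1/10*a_S0 + 1/10*a_S1 + 3/10*a_S2 + 1/5*a_S3 + 3/10*a_S4

Substituting a_S0 = 1 and a_S4 = 0, rearrange to (I - Q) a = r where r[i] = P(i -> S0):
  [1, -1/10, -1/5] . (a_S1, a_S2, a_S3) = 1/10
  [-3/5, 9/10, -1/10] . (a_S1, a_S2, a_S3) = 1/5
  [-1/10, -3/10, 4/5] . (a_S1, a_S2, a_S3) = 1/10

Solving yields:
  a_S1 = 116/587
  a_S2 = 227/587
  a_S3 = 173/587

Starting state is S1, so the absorption probability is a_S1 = 116/587.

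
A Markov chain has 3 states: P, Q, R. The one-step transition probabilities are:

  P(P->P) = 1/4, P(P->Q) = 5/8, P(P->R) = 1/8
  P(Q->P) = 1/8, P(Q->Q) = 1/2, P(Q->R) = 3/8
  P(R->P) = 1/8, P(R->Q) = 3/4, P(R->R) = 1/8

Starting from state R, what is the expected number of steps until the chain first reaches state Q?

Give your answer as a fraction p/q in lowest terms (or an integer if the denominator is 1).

Let h_i = expected steps to first reach Q from state i.
Boundary: h_Q = 0.
First-step equations for the other states:
  h_P = 1 + 1/4*h_P + 5/8*h_Q + 1/8*h_R
  h_R = 1 + 1/8*h_P + 3/4*h_Q + 1/8*h_R

Substituting h_Q = 0 and rearranging gives the linear system (I - Q) h = 1:
  [3/4, -1/8] . (h_P, h_R) = 1
  [-1/8, 7/8] . (h_P, h_R) = 1

Solving yields:
  h_P = 64/41
  h_R = 56/41

Starting state is R, so the expected hitting time is h_R = 56/41.

Answer: 56/41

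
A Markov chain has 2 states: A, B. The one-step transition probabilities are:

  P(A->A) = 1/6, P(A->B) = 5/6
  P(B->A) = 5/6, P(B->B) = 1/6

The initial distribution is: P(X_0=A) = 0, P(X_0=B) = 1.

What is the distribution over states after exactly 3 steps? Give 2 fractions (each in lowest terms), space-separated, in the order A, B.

Propagating the distribution step by step (d_{t+1} = d_t * P):
d_0 = (A=0, B=1)
  d_1[A] = 0*1/6 + 1*5/6 = 5/6
  d_1[B] = 0*5/6 + 1*1/6 = 1/6
d_1 = (A=5/6, B=1/6)
  d_2[A] = 5/6*1/6 + 1/6*5/6 = 5/18
  d_2[B] = 5/6*5/6 + 1/6*1/6 = 13/18
d_2 = (A=5/18, B=13/18)
  d_3[A] = 5/18*1/6 + 13/18*5/6 = 35/54
  d_3[B] = 5/18*5/6 + 13/18*1/6 = 19/54
d_3 = (A=35/54, B=19/54)

Answer: 35/54 19/54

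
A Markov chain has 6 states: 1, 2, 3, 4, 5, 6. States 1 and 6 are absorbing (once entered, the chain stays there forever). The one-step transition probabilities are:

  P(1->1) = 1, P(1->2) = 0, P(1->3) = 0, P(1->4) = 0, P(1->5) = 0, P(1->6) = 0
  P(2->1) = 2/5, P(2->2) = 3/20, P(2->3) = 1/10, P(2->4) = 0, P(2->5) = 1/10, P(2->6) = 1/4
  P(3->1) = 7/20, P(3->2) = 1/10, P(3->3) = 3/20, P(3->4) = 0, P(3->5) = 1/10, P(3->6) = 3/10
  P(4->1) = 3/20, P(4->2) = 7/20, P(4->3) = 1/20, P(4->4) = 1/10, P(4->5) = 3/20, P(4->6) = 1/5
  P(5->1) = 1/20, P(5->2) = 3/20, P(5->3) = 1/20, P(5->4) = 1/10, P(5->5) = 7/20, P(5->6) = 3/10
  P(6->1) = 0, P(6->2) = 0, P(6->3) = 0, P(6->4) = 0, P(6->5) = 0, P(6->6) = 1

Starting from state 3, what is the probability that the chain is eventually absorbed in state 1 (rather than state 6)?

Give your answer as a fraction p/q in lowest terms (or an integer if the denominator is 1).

Answer: 7957/15409

Derivation:
Let a_i = P(absorbed in 1 | start in state i).
Boundary conditions: a_1 = 1, a_6 = 0.
For each transient state i, a_i = sum_j P(i->j) * a_j:
  a_2 = 2/5*a_1 + 3/20*a_2 + 1/10*a_3 + 0*a_4 + 1/10*a_5 + 1/4*a_6
  a_3 = 7/20*a_1 + 1/10*a_2 + 3/20*a_3 + 0*a_4 + 1/10*a_5 + 3/10*a_6
  a_4 = 3/20*a_1 + 7/20*a_2 + 1/20*a_3 + 1/10*a_4 + 3/20*a_5 + 1/5*a_6
  a_5 = 1/20*a_1 + 3/20*a_2 + 1/20*a_3 + 1/10*a_4 + 7/20*a_5 + 3/10*a_6

Substituting a_1 = 1 and a_6 = 0, rearrange to (I - Q) a = r where r[i] = P(i -> 1):
  [17/20, -1/10, 0, -1/10] . (a_2, a_3, a_4, a_5) = 2/5
  [-1/10, 17/20, 0, -1/10] . (a_2, a_3, a_4, a_5) = 7/20
  [-7/20, -1/20, 9/10, -3/20] . (a_2, a_3, a_4, a_5) = 3/20
  [-3/20, -1/20, -1/10, 13/20] . (a_2, a_3, a_4, a_5) = 1/20

Solving yields:
  a_2 = 8768/15409
  a_3 = 7957/15409
  a_4 = 14485/30818
  a_5 = 4935/15409

Starting state is 3, so the absorption probability is a_3 = 7957/15409.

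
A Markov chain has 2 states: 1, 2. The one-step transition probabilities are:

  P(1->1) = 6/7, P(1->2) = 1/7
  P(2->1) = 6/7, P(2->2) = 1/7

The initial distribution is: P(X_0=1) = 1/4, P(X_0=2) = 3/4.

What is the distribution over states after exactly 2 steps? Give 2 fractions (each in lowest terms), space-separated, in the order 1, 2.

Answer: 6/7 1/7

Derivation:
Propagating the distribution step by step (d_{t+1} = d_t * P):
d_0 = (1=1/4, 2=3/4)
  d_1[1] = 1/4*6/7 + 3/4*6/7 = 6/7
  d_1[2] = 1/4*1/7 + 3/4*1/7 = 1/7
d_1 = (1=6/7, 2=1/7)
  d_2[1] = 6/7*6/7 + 1/7*6/7 = 6/7
  d_2[2] = 6/7*1/7 + 1/7*1/7 = 1/7
d_2 = (1=6/7, 2=1/7)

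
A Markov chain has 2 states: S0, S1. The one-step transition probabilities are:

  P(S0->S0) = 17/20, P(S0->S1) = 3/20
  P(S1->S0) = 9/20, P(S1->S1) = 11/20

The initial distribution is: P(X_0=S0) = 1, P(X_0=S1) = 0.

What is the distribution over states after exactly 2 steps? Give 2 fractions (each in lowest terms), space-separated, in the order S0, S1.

Propagating the distribution step by step (d_{t+1} = d_t * P):
d_0 = (S0=1, S1=0)
  d_1[S0] = 1*17/20 + 0*9/20 = 17/20
  d_1[S1] = 1*3/20 + 0*11/20 = 3/20
d_1 = (S0=17/20, S1=3/20)
  d_2[S0] = 17/20*17/20 + 3/20*9/20 = 79/100
  d_2[S1] = 17/20*3/20 + 3/20*11/20 = 21/100
d_2 = (S0=79/100, S1=21/100)

Answer: 79/100 21/100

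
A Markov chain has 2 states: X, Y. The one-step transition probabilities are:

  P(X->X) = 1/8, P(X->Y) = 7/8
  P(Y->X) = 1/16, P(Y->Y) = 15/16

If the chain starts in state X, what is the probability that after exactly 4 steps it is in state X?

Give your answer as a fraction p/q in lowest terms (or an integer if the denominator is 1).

Computing P^4 by repeated multiplication:
P^1 =
  X: [1/8, 7/8]
  Y: [1/16, 15/16]
P^2 =
  X: [9/128, 119/128]
  Y: [17/256, 239/256]
P^3 =
  X: [137/2048, 1911/2048]
  Y: [273/4096, 3823/4096]
P^4 =
  X: [2185/32768, 30583/32768]
  Y: [4369/65536, 61167/65536]

(P^4)[X -> X] = 2185/32768

Answer: 2185/32768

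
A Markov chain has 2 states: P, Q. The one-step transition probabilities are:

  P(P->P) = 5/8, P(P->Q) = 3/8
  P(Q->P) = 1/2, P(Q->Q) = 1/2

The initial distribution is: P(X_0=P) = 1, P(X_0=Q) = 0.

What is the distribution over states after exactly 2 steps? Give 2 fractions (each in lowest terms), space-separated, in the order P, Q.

Propagating the distribution step by step (d_{t+1} = d_t * P):
d_0 = (P=1, Q=0)
  d_1[P] = 1*5/8 + 0*1/2 = 5/8
  d_1[Q] = 1*3/8 + 0*1/2 = 3/8
d_1 = (P=5/8, Q=3/8)
  d_2[P] = 5/8*5/8 + 3/8*1/2 = 37/64
  d_2[Q] = 5/8*3/8 + 3/8*1/2 = 27/64
d_2 = (P=37/64, Q=27/64)

Answer: 37/64 27/64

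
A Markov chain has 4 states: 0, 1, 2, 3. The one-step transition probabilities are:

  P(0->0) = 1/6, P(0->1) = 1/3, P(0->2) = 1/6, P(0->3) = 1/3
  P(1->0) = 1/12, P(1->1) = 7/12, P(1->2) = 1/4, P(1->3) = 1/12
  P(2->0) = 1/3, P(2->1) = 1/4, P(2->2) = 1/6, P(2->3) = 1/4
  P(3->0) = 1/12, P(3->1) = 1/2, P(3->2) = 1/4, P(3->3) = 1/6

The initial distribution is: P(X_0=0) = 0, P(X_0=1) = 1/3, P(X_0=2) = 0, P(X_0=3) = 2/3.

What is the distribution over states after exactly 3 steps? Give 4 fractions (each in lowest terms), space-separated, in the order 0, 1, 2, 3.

Answer: 131/864 1187/2592 7/32 445/2592

Derivation:
Propagating the distribution step by step (d_{t+1} = d_t * P):
d_0 = (0=0, 1=1/3, 2=0, 3=2/3)
  d_1[0] = 0*1/6 + 1/3*1/12 + 0*1/3 + 2/3*1/12 = 1/12
  d_1[1] = 0*1/3 + 1/3*7/12 + 0*1/4 + 2/3*1/2 = 19/36
  d_1[2] = 0*1/6 + 1/3*1/4 + 0*1/6 + 2/3*1/4 = 1/4
  d_1[3] = 0*1/3 + 1/3*1/12 + 0*1/4 + 2/3*1/6 = 5/36
d_1 = (0=1/12, 1=19/36, 2=1/4, 3=5/36)
  d_2[0] = 1/12*1/6 + 19/36*1/12 + 1/4*1/3 + 5/36*1/12 = 11/72
  d_2[1] = 1/12*1/3 + 19/36*7/12 + 1/4*1/4 + 5/36*1/2 = 101/216
  d_2[2] = 1/12*1/6 + 19/36*1/4 + 1/4*1/6 + 5/36*1/4 = 2/9
  d_2[3] = 1/12*1/3 + 19/36*1/12 + 1/4*1/4 + 5/36*1/6 = 17/108
d_2 = (0=11/72, 1=101/216, 2=2/9, 3=17/108)
  d_3[0] = 11/72*1/6 + 101/216*1/12 + 2/9*1/3 + 17/108*1/12 = 131/864
  d_3[1] = 11/72*1/3 + 101/216*7/12 + 2/9*1/4 + 17/108*1/2 = 1187/2592
  d_3[2] = 11/72*1/6 + 101/216*1/4 + 2/9*1/6 + 17/108*1/4 = 7/32
  d_3[3] = 11/72*1/3 + 101/216*1/12 + 2/9*1/4 + 17/108*1/6 = 445/2592
d_3 = (0=131/864, 1=1187/2592, 2=7/32, 3=445/2592)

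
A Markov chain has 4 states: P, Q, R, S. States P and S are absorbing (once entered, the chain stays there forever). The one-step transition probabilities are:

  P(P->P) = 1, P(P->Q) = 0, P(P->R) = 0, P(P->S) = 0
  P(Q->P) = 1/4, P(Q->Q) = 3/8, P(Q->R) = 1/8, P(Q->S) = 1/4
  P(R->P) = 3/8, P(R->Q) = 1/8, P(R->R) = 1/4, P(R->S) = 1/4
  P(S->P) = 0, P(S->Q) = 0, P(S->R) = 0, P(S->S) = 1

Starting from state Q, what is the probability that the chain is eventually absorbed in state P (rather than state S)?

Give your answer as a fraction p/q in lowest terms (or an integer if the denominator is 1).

Answer: 15/29

Derivation:
Let a_i = P(absorbed in P | start in state i).
Boundary conditions: a_P = 1, a_S = 0.
For each transient state i, a_i = sum_j P(i->j) * a_j:
  a_Q = 1/4*a_P + 3/8*a_Q + 1/8*a_R + 1/4*a_S
  a_R = 3/8*a_P + 1/8*a_Q + 1/4*a_R + 1/4*a_S

Substituting a_P = 1 and a_S = 0, rearrange to (I - Q) a = r where r[i] = P(i -> P):
  [5/8, -1/8] . (a_Q, a_R) = 1/4
  [-1/8, 3/4] . (a_Q, a_R) = 3/8

Solving yields:
  a_Q = 15/29
  a_R = 17/29

Starting state is Q, so the absorption probability is a_Q = 15/29.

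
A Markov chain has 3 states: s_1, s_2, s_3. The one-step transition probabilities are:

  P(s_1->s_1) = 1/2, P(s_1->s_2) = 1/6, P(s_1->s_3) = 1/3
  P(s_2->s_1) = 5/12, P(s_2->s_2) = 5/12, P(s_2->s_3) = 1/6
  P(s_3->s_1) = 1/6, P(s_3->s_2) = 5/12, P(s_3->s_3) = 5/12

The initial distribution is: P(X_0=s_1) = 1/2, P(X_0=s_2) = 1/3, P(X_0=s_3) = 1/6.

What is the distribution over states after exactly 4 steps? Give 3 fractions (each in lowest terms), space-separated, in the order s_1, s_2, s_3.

Propagating the distribution step by step (d_{t+1} = d_t * P):
d_0 = (s_1=1/2, s_2=1/3, s_3=1/6)
  d_1[s_1] = 1/2*1/2 + 1/3*5/12 + 1/6*1/6 = 5/12
  d_1[s_2] = 1/2*1/6 + 1/3*5/12 + 1/6*5/12 = 7/24
  d_1[s_3] = 1/2*1/3 + 1/3*1/6 + 1/6*5/12 = 7/24
d_1 = (s_1=5/12, s_2=7/24, s_3=7/24)
  d_2[s_1] = 5/12*1/2 + 7/24*5/12 + 7/24*1/6 = 109/288
  d_2[s_2] = 5/12*1/6 + 7/24*5/12 + 7/24*5/12 = 5/16
  d_2[s_3] = 5/12*1/3 + 7/24*1/6 + 7/24*5/12 = 89/288
d_2 = (s_1=109/288, s_2=5/16, s_3=89/288)
  d_3[s_1] = 109/288*1/2 + 5/16*5/12 + 89/288*1/6 = 641/1728
  d_3[s_2] = 109/288*1/6 + 5/16*5/12 + 89/288*5/12 = 371/1152
  d_3[s_3] = 109/288*1/3 + 5/16*1/6 + 89/288*5/12 = 1061/3456
d_3 = (s_1=641/1728, s_2=371/1152, s_3=1061/3456)
  d_4[s_1] = 641/1728*1/2 + 371/1152*5/12 + 1061/3456*1/6 = 15379/41472
  d_4[s_2] = 641/1728*1/6 + 371/1152*5/12 + 1061/3456*5/12 = 2239/6912
  d_4[s_3] = 641/1728*1/3 + 371/1152*1/6 + 1061/3456*5/12 = 12659/41472
d_4 = (s_1=15379/41472, s_2=2239/6912, s_3=12659/41472)

Answer: 15379/41472 2239/6912 12659/41472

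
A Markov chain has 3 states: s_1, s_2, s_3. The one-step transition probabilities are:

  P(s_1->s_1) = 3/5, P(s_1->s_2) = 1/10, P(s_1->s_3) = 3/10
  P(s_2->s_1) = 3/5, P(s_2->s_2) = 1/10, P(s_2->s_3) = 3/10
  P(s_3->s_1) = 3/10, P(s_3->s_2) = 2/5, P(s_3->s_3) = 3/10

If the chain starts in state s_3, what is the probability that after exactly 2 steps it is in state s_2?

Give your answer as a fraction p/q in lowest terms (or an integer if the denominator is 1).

Answer: 19/100

Derivation:
Computing P^2 by repeated multiplication:
P^1 =
  s_1: [3/5, 1/10, 3/10]
  s_2: [3/5, 1/10, 3/10]
  s_3: [3/10, 2/5, 3/10]
P^2 =
  s_1: [51/100, 19/100, 3/10]
  s_2: [51/100, 19/100, 3/10]
  s_3: [51/100, 19/100, 3/10]

(P^2)[s_3 -> s_2] = 19/100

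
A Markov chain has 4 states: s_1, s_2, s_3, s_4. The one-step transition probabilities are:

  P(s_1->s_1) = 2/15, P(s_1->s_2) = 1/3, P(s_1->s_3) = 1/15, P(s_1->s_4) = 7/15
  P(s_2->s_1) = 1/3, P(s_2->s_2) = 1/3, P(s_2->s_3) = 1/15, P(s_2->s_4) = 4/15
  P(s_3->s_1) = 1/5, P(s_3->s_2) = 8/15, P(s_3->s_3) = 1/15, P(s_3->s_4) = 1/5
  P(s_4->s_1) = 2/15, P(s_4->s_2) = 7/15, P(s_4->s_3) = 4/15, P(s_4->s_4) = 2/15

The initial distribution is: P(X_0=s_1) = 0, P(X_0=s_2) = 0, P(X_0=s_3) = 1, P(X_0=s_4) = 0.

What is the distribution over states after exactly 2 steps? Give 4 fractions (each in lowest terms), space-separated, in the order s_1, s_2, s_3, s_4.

Propagating the distribution step by step (d_{t+1} = d_t * P):
d_0 = (s_1=0, s_2=0, s_3=1, s_4=0)
  d_1[s_1] = 0*2/15 + 0*1/3 + 1*1/5 + 0*2/15 = 1/5
  d_1[s_2] = 0*1/3 + 0*1/3 + 1*8/15 + 0*7/15 = 8/15
  d_1[s_3] = 0*1/15 + 0*1/15 + 1*1/15 + 0*4/15 = 1/15
  d_1[s_4] = 0*7/15 + 0*4/15 + 1*1/5 + 0*2/15 = 1/5
d_1 = (s_1=1/5, s_2=8/15, s_3=1/15, s_4=1/5)
  d_2[s_1] = 1/5*2/15 + 8/15*1/3 + 1/15*1/5 + 1/5*2/15 = 11/45
  d_2[s_2] = 1/5*1/3 + 8/15*1/3 + 1/15*8/15 + 1/5*7/15 = 28/75
  d_2[s_3] = 1/5*1/15 + 8/15*1/15 + 1/15*1/15 + 1/5*4/15 = 8/75
  d_2[s_4] = 1/5*7/15 + 8/15*4/15 + 1/15*1/5 + 1/5*2/15 = 62/225
d_2 = (s_1=11/45, s_2=28/75, s_3=8/75, s_4=62/225)

Answer: 11/45 28/75 8/75 62/225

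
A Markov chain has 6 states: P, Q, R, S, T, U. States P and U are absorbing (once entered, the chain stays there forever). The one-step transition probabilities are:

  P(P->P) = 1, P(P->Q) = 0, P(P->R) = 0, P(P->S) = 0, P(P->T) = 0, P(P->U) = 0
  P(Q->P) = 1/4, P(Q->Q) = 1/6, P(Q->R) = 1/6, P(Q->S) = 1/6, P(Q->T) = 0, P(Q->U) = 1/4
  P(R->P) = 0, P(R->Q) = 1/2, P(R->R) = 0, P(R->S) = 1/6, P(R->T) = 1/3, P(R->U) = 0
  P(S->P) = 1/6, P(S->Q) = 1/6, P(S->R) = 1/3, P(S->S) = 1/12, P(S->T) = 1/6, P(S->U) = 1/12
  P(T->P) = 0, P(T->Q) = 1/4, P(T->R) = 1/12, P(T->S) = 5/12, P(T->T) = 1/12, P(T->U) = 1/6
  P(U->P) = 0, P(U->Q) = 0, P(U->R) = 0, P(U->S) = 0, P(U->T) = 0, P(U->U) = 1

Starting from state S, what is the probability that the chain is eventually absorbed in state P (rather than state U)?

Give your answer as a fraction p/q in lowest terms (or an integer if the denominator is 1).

Answer: 1051/2017

Derivation:
Let a_i = P(absorbed in P | start in state i).
Boundary conditions: a_P = 1, a_U = 0.
For each transient state i, a_i = sum_j P(i->j) * a_j:
  a_Q = 1/4*a_P + 1/6*a_Q + 1/6*a_R + 1/6*a_S + 0*a_T + 1/4*a_U
  a_R = 0*a_P + 1/2*a_Q + 0*a_R + 1/6*a_S + 1/3*a_T + 0*a_U
  a_S = 1/6*a_P + 1/6*a_Q + 1/3*a_R + 1/12*a_S + 1/6*a_T + 1/12*a_U
  a_T = 0*a_P + 1/4*a_Q + 1/12*a_R + 5/12*a_S + 1/12*a_T + 1/6*a_U

Substituting a_P = 1 and a_U = 0, rearrange to (I - Q) a = r where r[i] = P(i -> P):
  [5/6, -1/6, -1/6, 0] . (a_Q, a_R, a_S, a_T) = 1/4
  [-1/2, 1, -1/6, -1/3] . (a_Q, a_R, a_S, a_T) = 0
  [-1/6, -1/3, 11/12, -1/6] . (a_Q, a_R, a_S, a_T) = 1/6
  [-1/4, -1/12, -5/12, 11/12] . (a_Q, a_R, a_S, a_T) = 0

Solving yields:
  a_Q = 1007/2017
  a_R = 1917/4034
  a_S = 1051/2017
  a_T = 1679/4034

Starting state is S, so the absorption probability is a_S = 1051/2017.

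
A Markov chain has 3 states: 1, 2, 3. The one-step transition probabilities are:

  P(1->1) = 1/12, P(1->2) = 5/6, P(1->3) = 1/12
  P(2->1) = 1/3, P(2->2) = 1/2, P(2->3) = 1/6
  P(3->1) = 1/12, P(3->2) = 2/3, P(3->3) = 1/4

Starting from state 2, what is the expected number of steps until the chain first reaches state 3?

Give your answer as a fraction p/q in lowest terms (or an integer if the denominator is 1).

Let h_i = expected steps to first reach 3 from state i.
Boundary: h_3 = 0.
First-step equations for the other states:
  h_1 = 1 + 1/12*h_1 + 5/6*h_2 + 1/12*h_3
  h_2 = 1 + 1/3*h_1 + 1/2*h_2 + 1/6*h_3

Substituting h_3 = 0 and rearranging gives the linear system (I - Q) h = 1:
  [11/12, -5/6] . (h_1, h_2) = 1
  [-1/3, 1/2] . (h_1, h_2) = 1

Solving yields:
  h_1 = 96/13
  h_2 = 90/13

Starting state is 2, so the expected hitting time is h_2 = 90/13.

Answer: 90/13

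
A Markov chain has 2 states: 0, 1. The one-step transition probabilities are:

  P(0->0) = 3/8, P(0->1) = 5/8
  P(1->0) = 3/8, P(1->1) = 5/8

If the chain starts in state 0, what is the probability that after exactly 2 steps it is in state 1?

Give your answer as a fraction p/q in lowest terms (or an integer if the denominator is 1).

Answer: 5/8

Derivation:
Computing P^2 by repeated multiplication:
P^1 =
  0: [3/8, 5/8]
  1: [3/8, 5/8]
P^2 =
  0: [3/8, 5/8]
  1: [3/8, 5/8]

(P^2)[0 -> 1] = 5/8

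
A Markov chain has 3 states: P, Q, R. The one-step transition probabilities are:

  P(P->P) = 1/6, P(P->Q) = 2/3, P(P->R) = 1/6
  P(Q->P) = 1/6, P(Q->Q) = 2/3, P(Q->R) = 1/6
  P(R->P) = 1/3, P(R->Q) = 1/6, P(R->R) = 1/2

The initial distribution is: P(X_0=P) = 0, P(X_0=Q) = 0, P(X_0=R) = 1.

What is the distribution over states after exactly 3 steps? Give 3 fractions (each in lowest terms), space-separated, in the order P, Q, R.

Propagating the distribution step by step (d_{t+1} = d_t * P):
d_0 = (P=0, Q=0, R=1)
  d_1[P] = 0*1/6 + 0*1/6 + 1*1/3 = 1/3
  d_1[Q] = 0*2/3 + 0*2/3 + 1*1/6 = 1/6
  d_1[R] = 0*1/6 + 0*1/6 + 1*1/2 = 1/2
d_1 = (P=1/3, Q=1/6, R=1/2)
  d_2[P] = 1/3*1/6 + 1/6*1/6 + 1/2*1/3 = 1/4
  d_2[Q] = 1/3*2/3 + 1/6*2/3 + 1/2*1/6 = 5/12
  d_2[R] = 1/3*1/6 + 1/6*1/6 + 1/2*1/2 = 1/3
d_2 = (P=1/4, Q=5/12, R=1/3)
  d_3[P] = 1/4*1/6 + 5/12*1/6 + 1/3*1/3 = 2/9
  d_3[Q] = 1/4*2/3 + 5/12*2/3 + 1/3*1/6 = 1/2
  d_3[R] = 1/4*1/6 + 5/12*1/6 + 1/3*1/2 = 5/18
d_3 = (P=2/9, Q=1/2, R=5/18)

Answer: 2/9 1/2 5/18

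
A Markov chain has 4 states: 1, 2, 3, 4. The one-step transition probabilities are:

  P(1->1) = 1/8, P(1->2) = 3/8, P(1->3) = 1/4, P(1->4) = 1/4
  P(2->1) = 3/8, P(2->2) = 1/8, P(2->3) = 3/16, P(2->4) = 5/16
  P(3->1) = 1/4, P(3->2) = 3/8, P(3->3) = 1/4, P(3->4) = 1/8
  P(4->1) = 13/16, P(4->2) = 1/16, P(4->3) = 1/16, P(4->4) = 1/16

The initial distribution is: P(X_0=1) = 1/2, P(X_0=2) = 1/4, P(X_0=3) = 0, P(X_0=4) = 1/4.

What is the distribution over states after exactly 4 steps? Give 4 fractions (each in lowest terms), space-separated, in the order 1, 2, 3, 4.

Propagating the distribution step by step (d_{t+1} = d_t * P):
d_0 = (1=1/2, 2=1/4, 3=0, 4=1/4)
  d_1[1] = 1/2*1/8 + 1/4*3/8 + 0*1/4 + 1/4*13/16 = 23/64
  d_1[2] = 1/2*3/8 + 1/4*1/8 + 0*3/8 + 1/4*1/16 = 15/64
  d_1[3] = 1/2*1/4 + 1/4*3/16 + 0*1/4 + 1/4*1/16 = 3/16
  d_1[4] = 1/2*1/4 + 1/4*5/16 + 0*1/8 + 1/4*1/16 = 7/32
d_1 = (1=23/64, 2=15/64, 3=3/16, 4=7/32)
  d_2[1] = 23/64*1/8 + 15/64*3/8 + 3/16*1/4 + 7/32*13/16 = 183/512
  d_2[2] = 23/64*3/8 + 15/64*1/8 + 3/16*3/8 + 7/32*1/16 = 127/512
  d_2[3] = 23/64*1/4 + 15/64*3/16 + 3/16*1/4 + 7/32*1/16 = 199/1024
  d_2[4] = 23/64*1/4 + 15/64*5/16 + 3/16*1/8 + 7/32*1/16 = 205/1024
d_2 = (1=183/512, 2=127/512, 3=199/1024, 4=205/1024)
  d_3[1] = 183/512*1/8 + 127/512*3/8 + 199/1024*1/4 + 205/1024*13/16 = 5717/16384
  d_3[2] = 183/512*3/8 + 127/512*1/8 + 199/1024*3/8 + 205/1024*1/16 = 4103/16384
  d_3[3] = 183/512*1/4 + 127/512*3/16 + 199/1024*1/4 + 205/1024*1/16 = 3227/16384
  d_3[4] = 183/512*1/4 + 127/512*5/16 + 199/1024*1/8 + 205/1024*1/16 = 3337/16384
d_3 = (1=5717/16384, 2=4103/16384, 3=3227/16384, 4=3337/16384)
  d_4[1] = 5717/16384*1/8 + 4103/16384*3/8 + 3227/16384*1/4 + 3337/16384*13/16 = 92341/262144
  d_4[2] = 5717/16384*3/8 + 4103/16384*1/8 + 3227/16384*3/8 + 3337/16384*1/16 = 65207/262144
  d_4[3] = 5717/16384*1/4 + 4103/16384*3/16 + 3227/16384*1/4 + 3337/16384*1/16 = 25711/131072
  d_4[4] = 5717/16384*1/4 + 4103/16384*5/16 + 3227/16384*1/8 + 3337/16384*1/16 = 26587/131072
d_4 = (1=92341/262144, 2=65207/262144, 3=25711/131072, 4=26587/131072)

Answer: 92341/262144 65207/262144 25711/131072 26587/131072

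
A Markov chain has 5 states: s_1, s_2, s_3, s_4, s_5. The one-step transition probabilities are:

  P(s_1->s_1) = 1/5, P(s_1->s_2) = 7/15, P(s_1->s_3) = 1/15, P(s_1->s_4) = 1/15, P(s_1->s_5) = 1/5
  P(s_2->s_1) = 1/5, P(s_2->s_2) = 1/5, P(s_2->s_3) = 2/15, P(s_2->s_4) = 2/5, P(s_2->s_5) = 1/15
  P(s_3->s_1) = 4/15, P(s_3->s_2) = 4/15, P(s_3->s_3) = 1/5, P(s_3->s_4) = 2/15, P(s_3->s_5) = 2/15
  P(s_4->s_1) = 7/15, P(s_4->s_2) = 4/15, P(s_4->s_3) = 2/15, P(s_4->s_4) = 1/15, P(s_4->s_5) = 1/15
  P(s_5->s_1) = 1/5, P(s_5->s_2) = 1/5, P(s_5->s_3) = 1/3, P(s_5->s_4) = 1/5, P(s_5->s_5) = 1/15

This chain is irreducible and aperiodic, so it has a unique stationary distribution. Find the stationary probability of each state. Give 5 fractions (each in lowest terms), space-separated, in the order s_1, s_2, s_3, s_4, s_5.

Answer: 722/2775 4859/16650 137/925 349/1850 926/8325

Derivation:
The stationary distribution satisfies pi = pi * P, i.e.:
  pi_s_1 = 1/5*pi_s_1 + 1/5*pi_s_2 + 4/15*pi_s_3 + 7/15*pi_s_4 + 1/5*pi_s_5
  pi_s_2 = 7/15*pi_s_1 + 1/5*pi_s_2 + 4/15*pi_s_3 + 4/15*pi_s_4 + 1/5*pi_s_5
  pi_s_3 = 1/15*pi_s_1 + 2/15*pi_s_2 + 1/5*pi_s_3 + 2/15*pi_s_4 + 1/3*pi_s_5
  pi_s_4 = 1/15*pi_s_1 + 2/5*pi_s_2 + 2/15*pi_s_3 + 1/15*pi_s_4 + 1/5*pi_s_5
  pi_s_5 = 1/5*pi_s_1 + 1/15*pi_s_2 + 2/15*pi_s_3 + 1/15*pi_s_4 + 1/15*pi_s_5
with normalization: pi_s_1 + pi_s_2 + pi_s_3 + pi_s_4 + pi_s_5 = 1.

Using the first 4 balance equations plus normalization, the linear system A*pi = b is:
  [-4/5, 1/5, 4/15, 7/15, 1/5] . pi = 0
  [7/15, -4/5, 4/15, 4/15, 1/5] . pi = 0
  [1/15, 2/15, -4/5, 2/15, 1/3] . pi = 0
  [1/15, 2/5, 2/15, -14/15, 1/5] . pi = 0
  [1, 1, 1, 1, 1] . pi = 1

Solving yields:
  pi_s_1 = 722/2775
  pi_s_2 = 4859/16650
  pi_s_3 = 137/925
  pi_s_4 = 349/1850
  pi_s_5 = 926/8325

Verification (pi * P):
  722/2775*1/5 + 4859/16650*1/5 + 137/925*4/15 + 349/1850*7/15 + 926/8325*1/5 = 722/2775 = pi_s_1  (ok)
  722/2775*7/15 + 4859/16650*1/5 + 137/925*4/15 + 349/1850*4/15 + 926/8325*1/5 = 4859/16650 = pi_s_2  (ok)
  722/2775*1/15 + 4859/16650*2/15 + 137/925*1/5 + 349/1850*2/15 + 926/8325*1/3 = 137/925 = pi_s_3  (ok)
  722/2775*1/15 + 4859/16650*2/5 + 137/925*2/15 + 349/1850*1/15 + 926/8325*1/5 = 349/1850 = pi_s_4  (ok)
  722/2775*1/5 + 4859/16650*1/15 + 137/925*2/15 + 349/1850*1/15 + 926/8325*1/15 = 926/8325 = pi_s_5  (ok)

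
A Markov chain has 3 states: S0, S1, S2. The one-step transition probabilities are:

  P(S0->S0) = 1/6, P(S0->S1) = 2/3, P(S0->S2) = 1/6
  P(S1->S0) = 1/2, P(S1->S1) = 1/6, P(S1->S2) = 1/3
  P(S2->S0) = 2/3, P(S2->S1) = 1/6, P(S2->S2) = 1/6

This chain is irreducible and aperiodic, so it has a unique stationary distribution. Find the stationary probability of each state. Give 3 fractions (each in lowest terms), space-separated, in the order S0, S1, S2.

The stationary distribution satisfies pi = pi * P, i.e.:
  pi_S0 = 1/6*pi_S0 + 1/2*pi_S1 + 2/3*pi_S2
  pi_S1 = 2/3*pi_S0 + 1/6*pi_S1 + 1/6*pi_S2
  pi_S2 = 1/6*pi_S0 + 1/3*pi_S1 + 1/6*pi_S2
with normalization: pi_S0 + pi_S1 + pi_S2 = 1.

Using the first 2 balance equations plus normalization, the linear system A*pi = b is:
  [-5/6, 1/2, 2/3] . pi = 0
  [2/3, -5/6, 1/6] . pi = 0
  [1, 1, 1] . pi = 1

Solving yields:
  pi_S0 = 23/57
  pi_S1 = 7/19
  pi_S2 = 13/57

Verification (pi * P):
  23/57*1/6 + 7/19*1/2 + 13/57*2/3 = 23/57 = pi_S0  (ok)
  23/57*2/3 + 7/19*1/6 + 13/57*1/6 = 7/19 = pi_S1  (ok)
  23/57*1/6 + 7/19*1/3 + 13/57*1/6 = 13/57 = pi_S2  (ok)

Answer: 23/57 7/19 13/57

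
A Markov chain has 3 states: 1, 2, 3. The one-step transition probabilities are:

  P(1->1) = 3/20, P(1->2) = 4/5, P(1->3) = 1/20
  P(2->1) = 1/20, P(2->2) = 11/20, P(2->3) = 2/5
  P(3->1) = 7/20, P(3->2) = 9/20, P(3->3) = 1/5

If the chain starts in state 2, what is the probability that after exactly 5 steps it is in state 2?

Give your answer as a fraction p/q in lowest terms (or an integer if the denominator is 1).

Computing P^5 by repeated multiplication:
P^1 =
  1: [3/20, 4/5, 1/20]
  2: [1/20, 11/20, 2/5]
  3: [7/20, 9/20, 1/5]
P^2 =
  1: [2/25, 233/400, 27/80]
  2: [7/40, 209/400, 121/400]
  3: [29/200, 247/400, 19/80]
P^3 =
  1: [637/4000, 429/800, 609/2000]
  2: [633/4000, 1127/2000, 1113/4000]
  3: [543/4000, 9/16, 1207/4000]
P^4 =
  1: [6291/40000, 44749/80000, 22669/80000]
  2: [1493/10000, 44939/80000, 23117/80000]
  3: [1541/10000, 44301/80000, 23371/80000]
P^5 =
  1: [120589/800000, 224393/400000, 369/1280]
  2: [24259/160000, 446743/800000, 115981/400000]
  3: [122441/800000, 447449/800000, 23011/80000]

(P^5)[2 -> 2] = 446743/800000

Answer: 446743/800000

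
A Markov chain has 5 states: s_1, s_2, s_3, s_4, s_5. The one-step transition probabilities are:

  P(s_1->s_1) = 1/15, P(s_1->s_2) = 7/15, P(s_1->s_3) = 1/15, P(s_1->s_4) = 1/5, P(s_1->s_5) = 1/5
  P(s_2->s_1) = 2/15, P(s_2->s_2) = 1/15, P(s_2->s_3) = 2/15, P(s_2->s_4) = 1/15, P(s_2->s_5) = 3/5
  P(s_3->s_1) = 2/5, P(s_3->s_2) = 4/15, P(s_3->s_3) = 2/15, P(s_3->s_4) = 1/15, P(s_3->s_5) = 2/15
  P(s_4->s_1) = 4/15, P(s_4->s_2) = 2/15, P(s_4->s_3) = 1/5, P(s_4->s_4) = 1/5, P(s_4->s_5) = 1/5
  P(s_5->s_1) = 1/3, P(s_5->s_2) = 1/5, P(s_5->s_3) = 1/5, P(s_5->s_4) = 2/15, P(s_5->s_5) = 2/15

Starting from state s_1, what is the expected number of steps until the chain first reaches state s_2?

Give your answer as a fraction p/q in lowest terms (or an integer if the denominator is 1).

Let h_i = expected steps to first reach s_2 from state i.
Boundary: h_s_2 = 0.
First-step equations for the other states:
  h_s_1 = 1 + 1/15*h_s_1 + 7/15*h_s_2 + 1/15*h_s_3 + 1/5*h_s_4 + 1/5*h_s_5
  h_s_3 = 1 + 2/5*h_s_1 + 4/15*h_s_2 + 2/15*h_s_3 + 1/15*h_s_4 + 2/15*h_s_5
  h_s_4 = 1 + 4/15*h_s_1 + 2/15*h_s_2 + 1/5*h_s_3 + 1/5*h_s_4 + 1/5*h_s_5
  h_s_5 = 1 + 1/3*h_s_1 + 1/5*h_s_2 + 1/5*h_s_3 + 2/15*h_s_4 + 2/15*h_s_5

Substituting h_s_2 = 0 and rearranging gives the linear system (I - Q) h = 1:
  [14/15, -1/15, -1/5, -1/5] . (h_s_1, h_s_3, h_s_4, h_s_5) = 1
  [-2/5, 13/15, -1/15, -2/15] . (h_s_1, h_s_3, h_s_4, h_s_5) = 1
  [-4/15, -1/5, 4/5, -1/5] . (h_s_1, h_s_3, h_s_4, h_s_5) = 1
  [-1/3, -1/5, -2/15, 13/15] . (h_s_1, h_s_3, h_s_4, h_s_5) = 1

Solving yields:
  h_s_1 = 10356/3491
  h_s_3 = 11871/3491
  h_s_4 = 14010/3491
  h_s_5 = 12906/3491

Starting state is s_1, so the expected hitting time is h_s_1 = 10356/3491.

Answer: 10356/3491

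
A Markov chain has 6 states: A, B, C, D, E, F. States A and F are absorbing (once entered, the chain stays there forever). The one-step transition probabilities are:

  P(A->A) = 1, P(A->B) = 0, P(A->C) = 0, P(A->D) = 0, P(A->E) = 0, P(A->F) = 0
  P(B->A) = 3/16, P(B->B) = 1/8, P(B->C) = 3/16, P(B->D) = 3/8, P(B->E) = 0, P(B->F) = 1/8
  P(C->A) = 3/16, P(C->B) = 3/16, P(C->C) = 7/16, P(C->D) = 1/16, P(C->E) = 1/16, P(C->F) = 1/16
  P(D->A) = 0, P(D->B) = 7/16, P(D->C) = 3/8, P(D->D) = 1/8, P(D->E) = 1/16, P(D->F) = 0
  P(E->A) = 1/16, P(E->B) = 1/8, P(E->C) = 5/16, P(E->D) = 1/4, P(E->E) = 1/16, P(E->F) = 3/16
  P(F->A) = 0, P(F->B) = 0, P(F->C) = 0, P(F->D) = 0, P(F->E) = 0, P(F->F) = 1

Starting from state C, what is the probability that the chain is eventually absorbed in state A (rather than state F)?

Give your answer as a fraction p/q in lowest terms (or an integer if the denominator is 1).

Let a_i = P(absorbed in A | start in state i).
Boundary conditions: a_A = 1, a_F = 0.
For each transient state i, a_i = sum_j P(i->j) * a_j:
  a_B = 3/16*a_A + 1/8*a_B + 3/16*a_C + 3/8*a_D + 0*a_E + 1/8*a_F
  a_C = 3/16*a_A + 3/16*a_B + 7/16*a_C + 1/16*a_D + 1/16*a_E + 1/16*a_F
  a_D = 0*a_A + 7/16*a_B + 3/8*a_C + 1/8*a_D + 1/16*a_E + 0*a_F
  a_E = 1/16*a_A + 1/8*a_B + 5/16*a_C + 1/4*a_D + 1/16*a_E + 3/16*a_F

Substituting a_A = 1 and a_F = 0, rearrange to (I - Q) a = r where r[i] = P(i -> A):
  [7/8, -3/16, -3/8, 0] . (a_B, a_C, a_D, a_E) = 3/16
  [-3/16, 9/16, -1/16, -1/16] . (a_B, a_C, a_D, a_E) = 3/16
  [-7/16, -3/8, 7/8, -1/16] . (a_B, a_C, a_D, a_E) = 0
  [-1/8, -5/16, -1/4, 15/16] . (a_B, a_C, a_D, a_E) = 1/16

Solving yields:
  a_B = 966/1513
  a_C = 3085/4539
  a_D = 2950/4539
  a_E = 2504/4539

Starting state is C, so the absorption probability is a_C = 3085/4539.

Answer: 3085/4539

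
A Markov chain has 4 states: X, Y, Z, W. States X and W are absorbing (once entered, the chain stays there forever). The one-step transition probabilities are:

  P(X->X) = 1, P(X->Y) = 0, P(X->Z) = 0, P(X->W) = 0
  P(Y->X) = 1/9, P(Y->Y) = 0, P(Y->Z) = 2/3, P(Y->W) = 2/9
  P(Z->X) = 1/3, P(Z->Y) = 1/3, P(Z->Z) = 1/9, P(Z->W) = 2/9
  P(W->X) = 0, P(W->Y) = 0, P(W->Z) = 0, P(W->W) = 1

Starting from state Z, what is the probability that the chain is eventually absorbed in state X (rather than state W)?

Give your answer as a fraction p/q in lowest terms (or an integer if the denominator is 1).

Answer: 5/9

Derivation:
Let a_i = P(absorbed in X | start in state i).
Boundary conditions: a_X = 1, a_W = 0.
For each transient state i, a_i = sum_j P(i->j) * a_j:
  a_Y = 1/9*a_X + 0*a_Y + 2/3*a_Z + 2/9*a_W
  a_Z = 1/3*a_X + 1/3*a_Y + 1/9*a_Z + 2/9*a_W

Substituting a_X = 1 and a_W = 0, rearrange to (I - Q) a = r where r[i] = P(i -> X):
  [1, -2/3] . (a_Y, a_Z) = 1/9
  [-1/3, 8/9] . (a_Y, a_Z) = 1/3

Solving yields:
  a_Y = 13/27
  a_Z = 5/9

Starting state is Z, so the absorption probability is a_Z = 5/9.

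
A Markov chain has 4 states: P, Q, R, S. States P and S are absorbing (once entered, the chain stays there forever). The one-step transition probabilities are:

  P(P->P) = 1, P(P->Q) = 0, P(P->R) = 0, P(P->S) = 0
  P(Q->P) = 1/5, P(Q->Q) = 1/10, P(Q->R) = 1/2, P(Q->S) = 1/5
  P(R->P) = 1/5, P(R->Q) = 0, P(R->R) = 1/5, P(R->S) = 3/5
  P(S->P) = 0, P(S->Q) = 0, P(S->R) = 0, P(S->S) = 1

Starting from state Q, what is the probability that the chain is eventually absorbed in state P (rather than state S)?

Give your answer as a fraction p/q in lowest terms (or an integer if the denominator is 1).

Let a_i = P(absorbed in P | start in state i).
Boundary conditions: a_P = 1, a_S = 0.
For each transient state i, a_i = sum_j P(i->j) * a_j:
  a_Q = 1/5*a_P + 1/10*a_Q + 1/2*a_R + 1/5*a_S
  a_R = 1/5*a_P + 0*a_Q + 1/5*a_R + 3/5*a_S

Substituting a_P = 1 and a_S = 0, rearrange to (I - Q) a = r where r[i] = P(i -> P):
  [9/10, -1/2] . (a_Q, a_R) = 1/5
  [0, 4/5] . (a_Q, a_R) = 1/5

Solving yields:
  a_Q = 13/36
  a_R = 1/4

Starting state is Q, so the absorption probability is a_Q = 13/36.

Answer: 13/36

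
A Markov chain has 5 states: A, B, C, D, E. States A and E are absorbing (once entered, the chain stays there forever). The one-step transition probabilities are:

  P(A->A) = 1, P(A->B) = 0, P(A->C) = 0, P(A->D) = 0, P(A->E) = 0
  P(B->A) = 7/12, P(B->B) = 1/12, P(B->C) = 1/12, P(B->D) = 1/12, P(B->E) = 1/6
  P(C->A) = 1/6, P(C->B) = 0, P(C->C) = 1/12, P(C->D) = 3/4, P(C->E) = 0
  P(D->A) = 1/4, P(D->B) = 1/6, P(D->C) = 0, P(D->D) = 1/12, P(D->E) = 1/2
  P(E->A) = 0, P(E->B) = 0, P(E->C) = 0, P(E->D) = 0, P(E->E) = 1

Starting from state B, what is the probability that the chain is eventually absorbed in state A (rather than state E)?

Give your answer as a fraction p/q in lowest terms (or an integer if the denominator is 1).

Answer: 929/1291

Derivation:
Let a_i = P(absorbed in A | start in state i).
Boundary conditions: a_A = 1, a_E = 0.
For each transient state i, a_i = sum_j P(i->j) * a_j:
  a_B = 7/12*a_A + 1/12*a_B + 1/12*a_C + 1/12*a_D + 1/6*a_E
  a_C = 1/6*a_A + 0*a_B + 1/12*a_C + 3/4*a_D + 0*a_E
  a_D = 1/4*a_A + 1/6*a_B + 0*a_C + 1/12*a_D + 1/2*a_E

Substituting a_A = 1 and a_E = 0, rearrange to (I - Q) a = r where r[i] = P(i -> A):
  [11/12, -1/12, -1/12] . (a_B, a_C, a_D) = 7/12
  [0, 11/12, -3/4] . (a_B, a_C, a_D) = 1/6
  [-1/6, 0, 11/12] . (a_B, a_C, a_D) = 1/4

Solving yields:
  a_B = 929/1291
  a_C = 661/1291
  a_D = 521/1291

Starting state is B, so the absorption probability is a_B = 929/1291.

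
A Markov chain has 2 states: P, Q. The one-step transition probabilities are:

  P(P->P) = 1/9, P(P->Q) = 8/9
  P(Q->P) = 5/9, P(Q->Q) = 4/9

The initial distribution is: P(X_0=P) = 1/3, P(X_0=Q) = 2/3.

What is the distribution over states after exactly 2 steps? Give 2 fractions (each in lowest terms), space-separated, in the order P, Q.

Answer: 91/243 152/243

Derivation:
Propagating the distribution step by step (d_{t+1} = d_t * P):
d_0 = (P=1/3, Q=2/3)
  d_1[P] = 1/3*1/9 + 2/3*5/9 = 11/27
  d_1[Q] = 1/3*8/9 + 2/3*4/9 = 16/27
d_1 = (P=11/27, Q=16/27)
  d_2[P] = 11/27*1/9 + 16/27*5/9 = 91/243
  d_2[Q] = 11/27*8/9 + 16/27*4/9 = 152/243
d_2 = (P=91/243, Q=152/243)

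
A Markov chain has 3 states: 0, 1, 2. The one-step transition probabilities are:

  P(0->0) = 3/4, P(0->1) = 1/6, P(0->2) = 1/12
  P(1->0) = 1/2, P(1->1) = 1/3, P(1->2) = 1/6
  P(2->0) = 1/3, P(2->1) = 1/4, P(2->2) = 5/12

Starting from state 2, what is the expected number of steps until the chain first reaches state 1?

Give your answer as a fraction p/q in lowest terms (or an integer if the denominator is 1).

Let h_i = expected steps to first reach 1 from state i.
Boundary: h_1 = 0.
First-step equations for the other states:
  h_0 = 1 + 3/4*h_0 + 1/6*h_1 + 1/12*h_2
  h_2 = 1 + 1/3*h_0 + 1/4*h_1 + 5/12*h_2

Substituting h_1 = 0 and rearranging gives the linear system (I - Q) h = 1:
  [1/4, -1/12] . (h_0, h_2) = 1
  [-1/3, 7/12] . (h_0, h_2) = 1

Solving yields:
  h_0 = 96/17
  h_2 = 84/17

Starting state is 2, so the expected hitting time is h_2 = 84/17.

Answer: 84/17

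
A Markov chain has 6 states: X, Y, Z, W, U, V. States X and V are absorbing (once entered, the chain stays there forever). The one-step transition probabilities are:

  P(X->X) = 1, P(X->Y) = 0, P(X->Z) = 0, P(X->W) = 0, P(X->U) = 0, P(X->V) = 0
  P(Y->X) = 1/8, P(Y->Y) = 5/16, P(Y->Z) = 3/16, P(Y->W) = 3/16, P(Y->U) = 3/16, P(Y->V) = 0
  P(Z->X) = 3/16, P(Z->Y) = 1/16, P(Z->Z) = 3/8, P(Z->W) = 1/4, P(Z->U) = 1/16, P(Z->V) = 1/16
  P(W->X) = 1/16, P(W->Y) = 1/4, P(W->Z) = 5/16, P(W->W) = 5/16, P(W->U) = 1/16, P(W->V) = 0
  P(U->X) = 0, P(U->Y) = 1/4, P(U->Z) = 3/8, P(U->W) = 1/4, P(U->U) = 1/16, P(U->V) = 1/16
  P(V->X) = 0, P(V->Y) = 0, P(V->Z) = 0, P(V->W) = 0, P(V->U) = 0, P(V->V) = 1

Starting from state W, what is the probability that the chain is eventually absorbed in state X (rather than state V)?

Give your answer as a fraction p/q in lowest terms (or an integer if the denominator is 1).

Let a_i = P(absorbed in X | start in state i).
Boundary conditions: a_X = 1, a_V = 0.
For each transient state i, a_i = sum_j P(i->j) * a_j:
  a_Y = 1/8*a_X + 5/16*a_Y + 3/16*a_Z + 3/16*a_W + 3/16*a_U + 0*a_V
  a_Z = 3/16*a_X + 1/16*a_Y + 3/8*a_Z + 1/4*a_W + 1/16*a_U + 1/16*a_V
  a_W = 1/16*a_X + 1/4*a_Y + 5/16*a_Z + 5/16*a_W + 1/16*a_U + 0*a_V
  a_U = 0*a_X + 1/4*a_Y + 3/8*a_Z + 1/4*a_W + 1/16*a_U + 1/16*a_V

Substituting a_X = 1 and a_V = 0, rearrange to (I - Q) a = r where r[i] = P(i -> X):
  [11/16, -3/16, -3/16, -3/16] . (a_Y, a_Z, a_W, a_U) = 1/8
  [-1/16, 5/8, -1/4, -1/16] . (a_Y, a_Z, a_W, a_U) = 3/16
  [-1/4, -5/16, 11/16, -1/16] . (a_Y, a_Z, a_W, a_U) = 1/16
  [-1/4, -3/8, -1/4, 15/16] . (a_Y, a_Z, a_W, a_U) = 0

Solving yields:
  a_Y = 257/313
  a_Z = 1469/1878
  a_W = 509/626
  a_U = 703/939

Starting state is W, so the absorption probability is a_W = 509/626.

Answer: 509/626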